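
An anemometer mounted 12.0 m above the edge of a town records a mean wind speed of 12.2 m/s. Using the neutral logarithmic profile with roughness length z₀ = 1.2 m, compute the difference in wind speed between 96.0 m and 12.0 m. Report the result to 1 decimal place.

Log law: V₂ = V₁ · ln(z₂/z₀)/ln(z₁/z₀) = 12.2 × 4.3820/2.3026 = 23.2177 m/s
ΔV = 23.2177 − 12.2 = 11.0177 m/s

11.0 m/s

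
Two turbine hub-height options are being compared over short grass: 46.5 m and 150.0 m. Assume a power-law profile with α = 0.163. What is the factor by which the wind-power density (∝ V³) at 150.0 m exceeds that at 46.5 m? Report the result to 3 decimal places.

1.773

Speed ratio: V_B/V_A = (z_B/z_A)^α = (150.0/46.5)^0.163 = (3.2258)^0.163 = 1.21034
Power-density ratio: P_B/P_A = (V_B/V_A)³ = (1.21034)³ = 1.77306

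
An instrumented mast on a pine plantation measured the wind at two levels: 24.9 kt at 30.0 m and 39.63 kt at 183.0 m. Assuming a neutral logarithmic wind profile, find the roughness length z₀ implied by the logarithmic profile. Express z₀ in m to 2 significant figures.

Log law: V(z) ∝ ln(z/z₀). With r = V₁/V₂ = 24.9/39.63 = 0.62831,
r · ln(z₂/z₀) = ln(z₁/z₀) ⇒ ln z₀ = (ln z₁ − r·ln z₂)/(1 − r)
ln z₀ = (3.40120 − 0.62831×5.20949) / 0.37169 = 0.3444
z₀ = exp(0.3444) = 1.411 m

z₀ ≈ 1.4 m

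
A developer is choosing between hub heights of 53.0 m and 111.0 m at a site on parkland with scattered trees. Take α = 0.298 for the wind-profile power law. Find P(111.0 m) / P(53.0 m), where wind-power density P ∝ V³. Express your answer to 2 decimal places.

1.94

Speed ratio: V_B/V_A = (z_B/z_A)^α = (111.0/53.0)^0.298 = (2.0943)^0.298 = 1.24644
Power-density ratio: P_B/P_A = (V_B/V_A)³ = (1.24644)³ = 1.93649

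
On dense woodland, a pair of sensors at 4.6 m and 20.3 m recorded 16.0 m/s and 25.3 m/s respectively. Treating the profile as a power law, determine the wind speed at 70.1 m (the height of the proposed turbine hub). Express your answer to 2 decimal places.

37.09 m/s

First find α: α = ln(V₂/V₁)/ln(z₂/z₁) = ln(25.3/16.0)/ln(20.3/4.6) = 0.45822/1.48456 = 0.3087
Extrapolate from 20.3 m to 70.1 m: V₃ = 25.3 × (70.1/20.3)^0.3087 = 25.3 × 1.4660 = 37.0889 m/s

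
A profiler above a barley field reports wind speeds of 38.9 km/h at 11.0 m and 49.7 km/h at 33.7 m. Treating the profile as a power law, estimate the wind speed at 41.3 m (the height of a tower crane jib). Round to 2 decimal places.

51.96 km/h

First find α: α = ln(V₂/V₁)/ln(z₂/z₁) = ln(49.7/38.9)/ln(33.7/11.0) = 0.24501/1.11960 = 0.2188
Extrapolate from 33.7 m to 41.3 m: V₃ = 49.7 × (41.3/33.7)^0.2188 = 49.7 × 1.0455 = 51.9618 km/h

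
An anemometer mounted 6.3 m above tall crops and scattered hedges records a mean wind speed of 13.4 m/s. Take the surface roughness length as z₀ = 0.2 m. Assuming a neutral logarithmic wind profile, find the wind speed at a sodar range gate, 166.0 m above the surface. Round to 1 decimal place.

26.1 m/s

Log law: V(z) ∝ ln(z/z₀), so V₂/V₁ = ln(z₂/z₀) / ln(z₁/z₀).
ln(166.0/0.2) = 6.7214, ln(6.3/0.2) = 3.4500
V₂ = 13.4 × 6.7214/3.4500 = 13.4 × 1.9482 = 26.1065 m/s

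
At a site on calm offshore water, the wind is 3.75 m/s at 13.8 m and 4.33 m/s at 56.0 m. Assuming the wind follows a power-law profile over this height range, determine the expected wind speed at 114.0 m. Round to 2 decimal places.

First find α: α = ln(V₂/V₁)/ln(z₂/z₁) = ln(4.33/3.75)/ln(56.0/13.8) = 0.14381/1.40068 = 0.1027
Extrapolate from 56.0 m to 114.0 m: V₃ = 4.33 × (114.0/56.0)^0.1027 = 4.33 × 1.0757 = 4.6578 m/s

4.66 m/s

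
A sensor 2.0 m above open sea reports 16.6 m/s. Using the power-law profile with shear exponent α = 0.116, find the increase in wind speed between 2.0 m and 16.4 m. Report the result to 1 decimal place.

4.6 m/s

Power law: V₂ = V₁ · (z₂/z₁)^α = 16.6 × (8.2000)^0.116 = 21.1890 m/s
ΔV = 21.1890 − 16.6 = 4.5890 m/s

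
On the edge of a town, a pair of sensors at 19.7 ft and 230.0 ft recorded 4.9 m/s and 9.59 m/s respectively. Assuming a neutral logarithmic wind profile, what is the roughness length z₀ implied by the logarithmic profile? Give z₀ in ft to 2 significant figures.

Log law: V(z) ∝ ln(z/z₀). With r = V₁/V₂ = 4.9/9.59 = 0.51095,
r · ln(z₂/z₀) = ln(z₁/z₀) ⇒ ln z₀ = (ln z₁ − r·ln z₂)/(1 − r)
ln z₀ = (2.98062 − 0.51095×5.43808) / 0.48905 = 0.4131
z₀ = exp(0.4131) = 1.512 ft

z₀ ≈ 1.5 ft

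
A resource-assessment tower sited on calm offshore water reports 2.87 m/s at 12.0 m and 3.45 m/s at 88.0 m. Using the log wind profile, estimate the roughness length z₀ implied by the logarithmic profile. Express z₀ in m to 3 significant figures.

z₀ ≈ 0.000627 m

Log law: V(z) ∝ ln(z/z₀). With r = V₁/V₂ = 2.87/3.45 = 0.83188,
r · ln(z₂/z₀) = ln(z₁/z₀) ⇒ ln z₀ = (ln z₁ − r·ln z₂)/(1 − r)
ln z₀ = (2.48491 − 0.83188×4.47734) / 0.16812 = -7.3742
z₀ = exp(-7.3742) = 0.0006272 m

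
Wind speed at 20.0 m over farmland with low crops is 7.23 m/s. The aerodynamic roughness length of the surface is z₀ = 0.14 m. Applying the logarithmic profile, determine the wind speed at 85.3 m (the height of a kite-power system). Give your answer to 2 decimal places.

Log law: V(z) ∝ ln(z/z₀), so V₂/V₁ = ln(z₂/z₀) / ln(z₁/z₀).
ln(85.3/0.14) = 6.4123, ln(20.0/0.14) = 4.9618
V₂ = 7.23 × 6.4123/4.9618 = 7.23 × 1.2923 = 9.3435 m/s

9.34 m/s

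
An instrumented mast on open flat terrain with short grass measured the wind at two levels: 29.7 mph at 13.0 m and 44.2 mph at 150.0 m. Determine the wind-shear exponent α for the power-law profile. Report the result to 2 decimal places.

Power law: V₂/V₁ = (z₂/z₁)^α ⇒ α = ln(V₂/V₁) / ln(z₂/z₁)
α = ln(44.2/29.7) / ln(150.0/13.0) = ln(1.4882) / ln(11.5385)
  = 0.39758 / 2.44569 = 0.16256

α ≈ 0.16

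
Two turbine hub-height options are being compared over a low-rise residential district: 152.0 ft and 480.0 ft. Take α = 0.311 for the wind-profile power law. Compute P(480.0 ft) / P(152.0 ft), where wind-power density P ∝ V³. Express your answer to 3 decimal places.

2.924

Speed ratio: V_B/V_A = (z_B/z_A)^α = (480.0/152.0)^0.311 = (3.1579)^0.311 = 1.42992
Power-density ratio: P_B/P_A = (V_B/V_A)³ = (1.42992)³ = 2.92374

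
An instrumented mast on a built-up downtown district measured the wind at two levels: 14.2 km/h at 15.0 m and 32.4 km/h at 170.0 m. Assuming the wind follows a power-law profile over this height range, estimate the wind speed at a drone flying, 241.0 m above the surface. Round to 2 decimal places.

36.48 km/h

First find α: α = ln(V₂/V₁)/ln(z₂/z₁) = ln(32.4/14.2)/ln(170.0/15.0) = 0.82492/2.42775 = 0.3398
Extrapolate from 170.0 m to 241.0 m: V₃ = 32.4 × (241.0/170.0)^0.3398 = 32.4 × 1.1259 = 36.4792 km/h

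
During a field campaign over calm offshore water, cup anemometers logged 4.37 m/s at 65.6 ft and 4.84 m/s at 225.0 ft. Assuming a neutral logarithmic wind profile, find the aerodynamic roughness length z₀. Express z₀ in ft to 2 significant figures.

Log law: V(z) ∝ ln(z/z₀). With r = V₁/V₂ = 4.37/4.84 = 0.90289,
r · ln(z₂/z₀) = ln(z₁/z₀) ⇒ ln z₀ = (ln z₁ − r·ln z₂)/(1 − r)
ln z₀ = (4.18358 − 0.90289×5.41610) / 0.09711 = -7.2763
z₀ = exp(-7.2763) = 0.0006918 ft

z₀ ≈ 0.00069 ft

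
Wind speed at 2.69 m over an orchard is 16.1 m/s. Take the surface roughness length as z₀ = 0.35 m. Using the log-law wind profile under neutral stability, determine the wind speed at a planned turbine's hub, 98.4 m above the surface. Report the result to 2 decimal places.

44.52 m/s

Log law: V(z) ∝ ln(z/z₀), so V₂/V₁ = ln(z₂/z₀) / ln(z₁/z₀).
ln(98.4/0.35) = 5.6389, ln(2.69/0.35) = 2.0394
V₂ = 16.1 × 5.6389/2.0394 = 16.1 × 2.7650 = 44.5167 m/s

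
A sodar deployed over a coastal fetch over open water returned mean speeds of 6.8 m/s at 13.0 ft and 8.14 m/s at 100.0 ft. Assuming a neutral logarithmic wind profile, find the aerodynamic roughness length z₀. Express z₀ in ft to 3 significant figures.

Log law: V(z) ∝ ln(z/z₀). With r = V₁/V₂ = 6.8/8.14 = 0.83538,
r · ln(z₂/z₀) = ln(z₁/z₀) ⇒ ln z₀ = (ln z₁ − r·ln z₂)/(1 − r)
ln z₀ = (2.56495 − 0.83538×4.60517) / 0.16462 = -7.7884
z₀ = exp(-7.7884) = 0.0004145 ft

z₀ ≈ 0.000415 ft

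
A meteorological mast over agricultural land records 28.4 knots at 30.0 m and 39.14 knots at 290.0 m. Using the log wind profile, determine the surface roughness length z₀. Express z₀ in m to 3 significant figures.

Log law: V(z) ∝ ln(z/z₀). With r = V₁/V₂ = 28.4/39.14 = 0.72560,
r · ln(z₂/z₀) = ln(z₁/z₀) ⇒ ln z₀ = (ln z₁ − r·ln z₂)/(1 − r)
ln z₀ = (3.40120 − 0.72560×5.66988) / 0.27440 = -2.5979
z₀ = exp(-2.5979) = 0.07443 m

z₀ ≈ 0.0744 m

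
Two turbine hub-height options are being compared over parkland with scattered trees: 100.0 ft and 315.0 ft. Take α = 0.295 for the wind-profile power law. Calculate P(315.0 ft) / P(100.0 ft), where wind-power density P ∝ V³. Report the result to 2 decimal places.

2.76

Speed ratio: V_B/V_A = (z_B/z_A)^α = (315.0/100.0)^0.295 = (3.1500)^0.295 = 1.40282
Power-density ratio: P_B/P_A = (V_B/V_A)³ = (1.40282)³ = 2.76061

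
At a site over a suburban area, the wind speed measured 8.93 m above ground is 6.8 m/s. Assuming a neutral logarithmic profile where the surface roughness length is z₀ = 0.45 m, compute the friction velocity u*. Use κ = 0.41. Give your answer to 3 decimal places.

u* ≈ 0.933 m/s

Log law: V(z) = (u*/κ) · ln(z/z₀) ⇒ u* = κ · V / ln(z/z₀)
u* = 0.41 × 6.8 / ln(8.93/0.45) = 0.41 × 6.8 / 2.9879
   = 2.7880 / 2.9879 = 0.9331 m/s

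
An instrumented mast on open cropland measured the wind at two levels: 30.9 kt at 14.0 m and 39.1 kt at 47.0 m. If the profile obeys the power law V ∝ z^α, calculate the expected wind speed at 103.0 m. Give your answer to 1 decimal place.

45.5 kt

First find α: α = ln(V₂/V₁)/ln(z₂/z₁) = ln(39.1/30.9)/ln(47.0/14.0) = 0.23537/1.21109 = 0.1943
Extrapolate from 47.0 m to 103.0 m: V₃ = 39.1 × (103.0/47.0)^0.1943 = 39.1 × 1.1647 = 45.5404 kt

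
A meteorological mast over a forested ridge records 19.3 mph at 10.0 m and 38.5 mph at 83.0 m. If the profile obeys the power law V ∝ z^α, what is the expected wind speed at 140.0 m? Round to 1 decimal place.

45.7 mph

First find α: α = ln(V₂/V₁)/ln(z₂/z₁) = ln(38.5/19.3)/ln(83.0/10.0) = 0.69055/2.11626 = 0.3263
Extrapolate from 83.0 m to 140.0 m: V₃ = 38.5 × (140.0/83.0)^0.3263 = 38.5 × 1.1860 = 45.6614 mph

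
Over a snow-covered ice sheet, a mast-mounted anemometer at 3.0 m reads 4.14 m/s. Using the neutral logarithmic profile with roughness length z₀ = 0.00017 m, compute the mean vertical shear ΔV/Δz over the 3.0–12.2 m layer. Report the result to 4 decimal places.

Log law: V₂ = V₁ · ln(z₂/z₀)/ln(z₁/z₀) = 4.14 × 11.1811/9.7783 = 4.7339 m/s
ΔV/Δz = (4.7339 − 4.14)/(12.2 − 3.0) = 0.5939/9.2000 = 0.06456 m/s/m

0.0646 m/s/m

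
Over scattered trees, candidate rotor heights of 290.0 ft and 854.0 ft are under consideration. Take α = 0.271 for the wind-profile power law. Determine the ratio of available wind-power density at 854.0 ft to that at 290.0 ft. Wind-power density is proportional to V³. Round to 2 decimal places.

Speed ratio: V_B/V_A = (z_B/z_A)^α = (854.0/290.0)^0.271 = (2.9448)^0.271 = 1.34003
Power-density ratio: P_B/P_A = (V_B/V_A)³ = (1.34003)³ = 2.40628

2.41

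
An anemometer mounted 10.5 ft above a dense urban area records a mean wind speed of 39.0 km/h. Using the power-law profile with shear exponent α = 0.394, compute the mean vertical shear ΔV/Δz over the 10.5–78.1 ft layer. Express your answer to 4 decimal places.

Power law: V₂ = V₁ · (z₂/z₁)^α = 39.0 × (7.4381)^0.394 = 85.9846 km/h
ΔV/Δz = (85.9846 − 39.0)/(78.1 − 10.5) = 46.9846/67.6000 = 0.69504 km/h/ft

0.6950 km/h/ft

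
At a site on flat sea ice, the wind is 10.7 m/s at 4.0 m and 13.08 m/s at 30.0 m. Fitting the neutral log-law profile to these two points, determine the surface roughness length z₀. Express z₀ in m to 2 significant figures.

Log law: V(z) ∝ ln(z/z₀). With r = V₁/V₂ = 10.7/13.08 = 0.81804,
r · ln(z₂/z₀) = ln(z₁/z₀) ⇒ ln z₀ = (ln z₁ − r·ln z₂)/(1 − r)
ln z₀ = (1.38629 − 0.81804×3.40120) / 0.18196 = -7.6723
z₀ = exp(-7.6723) = 0.0004655 m

z₀ ≈ 0.00047 m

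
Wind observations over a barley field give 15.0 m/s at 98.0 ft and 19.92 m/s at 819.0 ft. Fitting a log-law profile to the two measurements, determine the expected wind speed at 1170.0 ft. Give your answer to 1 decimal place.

Log law: V ∝ ln(z/z₀). From the pair, with r = V₁/V₂ = 0.75301,
ln z₀ = (ln z₁ − r·ln z₂)/(1 − r) = (4.5850 − 0.75301×6.7081)/0.24699 = -1.8879 → z₀ = 0.1514 ft
V₃ = V₁ · ln(z₃/z₀)/ln(z₁/z₀) = 15.0 × 8.9527/6.4729 = 20.7465 m/s

20.7 m/s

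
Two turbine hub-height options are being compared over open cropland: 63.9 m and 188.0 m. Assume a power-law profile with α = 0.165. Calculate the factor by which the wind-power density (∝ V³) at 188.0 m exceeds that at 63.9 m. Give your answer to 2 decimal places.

1.71

Speed ratio: V_B/V_A = (z_B/z_A)^α = (188.0/63.9)^0.165 = (2.9421)^0.165 = 1.19489
Power-density ratio: P_B/P_A = (V_B/V_A)³ = (1.19489)³ = 1.70602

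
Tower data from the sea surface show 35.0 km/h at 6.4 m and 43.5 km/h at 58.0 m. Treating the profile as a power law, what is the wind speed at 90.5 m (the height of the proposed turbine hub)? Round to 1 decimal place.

First find α: α = ln(V₂/V₁)/ln(z₂/z₁) = ln(43.5/35.0)/ln(58.0/6.4) = 0.21741/2.20415 = 0.0986
Extrapolate from 58.0 m to 90.5 m: V₃ = 43.5 × (90.5/58.0)^0.0986 = 43.5 × 1.0449 = 45.4515 km/h

45.5 km/h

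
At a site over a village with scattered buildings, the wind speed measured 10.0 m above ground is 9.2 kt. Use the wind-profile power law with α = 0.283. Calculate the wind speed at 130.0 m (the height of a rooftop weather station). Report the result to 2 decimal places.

19.01 kt

Power-law profile: V₂ = V₁ · (z₂/z₁)^α
V₂ = 9.2 × (130.0/10.0)^0.283 = 9.2 × (13.0000)^0.283
    = 9.2 × 2.0666 = 19.0123 kt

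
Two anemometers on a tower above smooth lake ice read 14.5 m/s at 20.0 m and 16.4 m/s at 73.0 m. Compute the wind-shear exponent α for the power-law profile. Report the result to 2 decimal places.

α ≈ 0.10

Power law: V₂/V₁ = (z₂/z₁)^α ⇒ α = ln(V₂/V₁) / ln(z₂/z₁)
α = ln(16.4/14.5) / ln(73.0/20.0) = ln(1.1310) / ln(3.6500)
  = 0.12313 / 1.29473 = 0.09510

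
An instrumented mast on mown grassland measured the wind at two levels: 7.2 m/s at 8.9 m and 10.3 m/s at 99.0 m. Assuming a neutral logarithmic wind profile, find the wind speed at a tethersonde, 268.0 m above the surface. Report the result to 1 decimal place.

11.6 m/s

Log law: V ∝ ln(z/z₀). From the pair, with r = V₁/V₂ = 0.69903,
ln z₀ = (ln z₁ − r·ln z₂)/(1 − r) = (2.1861 − 0.69903×4.5951)/0.30097 = -3.4092 → z₀ = 0.03307 m
V₃ = V₁ · ln(z₃/z₀)/ln(z₁/z₀) = 7.2 × 9.0002/5.5953 = 11.5815 m/s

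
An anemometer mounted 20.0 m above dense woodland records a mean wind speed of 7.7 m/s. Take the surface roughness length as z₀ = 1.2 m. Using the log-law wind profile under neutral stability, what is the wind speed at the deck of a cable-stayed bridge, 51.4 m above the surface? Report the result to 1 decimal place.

10.3 m/s

Log law: V(z) ∝ ln(z/z₀), so V₂/V₁ = ln(z₂/z₀) / ln(z₁/z₀).
ln(51.4/1.2) = 3.7573, ln(20.0/1.2) = 2.8134
V₂ = 7.7 × 3.7573/2.8134 = 7.7 × 1.3355 = 10.2834 m/s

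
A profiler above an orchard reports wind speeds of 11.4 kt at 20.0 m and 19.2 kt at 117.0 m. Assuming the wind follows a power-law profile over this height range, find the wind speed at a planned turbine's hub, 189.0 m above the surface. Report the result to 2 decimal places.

22.12 kt

First find α: α = ln(V₂/V₁)/ln(z₂/z₁) = ln(19.2/11.4)/ln(117.0/20.0) = 0.52130/1.76644 = 0.2951
Extrapolate from 117.0 m to 189.0 m: V₃ = 19.2 × (189.0/117.0)^0.2951 = 19.2 × 1.1520 = 22.1190 kt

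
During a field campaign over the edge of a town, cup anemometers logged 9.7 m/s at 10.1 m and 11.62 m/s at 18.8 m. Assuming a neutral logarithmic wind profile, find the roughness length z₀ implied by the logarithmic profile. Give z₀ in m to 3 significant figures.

Log law: V(z) ∝ ln(z/z₀). With r = V₁/V₂ = 9.7/11.62 = 0.83477,
r · ln(z₂/z₀) = ln(z₁/z₀) ⇒ ln z₀ = (ln z₁ − r·ln z₂)/(1 − r)
ln z₀ = (2.31254 − 0.83477×2.93386) / 0.16523 = -0.8264
z₀ = exp(-0.8264) = 0.4376 m

z₀ ≈ 0.438 m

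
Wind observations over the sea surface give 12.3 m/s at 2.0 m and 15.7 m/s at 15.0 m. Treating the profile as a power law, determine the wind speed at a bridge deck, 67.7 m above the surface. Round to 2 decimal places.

18.84 m/s

First find α: α = ln(V₂/V₁)/ln(z₂/z₁) = ln(15.7/12.3)/ln(15.0/2.0) = 0.24406/2.01490 = 0.1211
Extrapolate from 15.0 m to 67.7 m: V₃ = 15.7 × (67.7/15.0)^0.1211 = 15.7 × 1.2003 = 18.8442 m/s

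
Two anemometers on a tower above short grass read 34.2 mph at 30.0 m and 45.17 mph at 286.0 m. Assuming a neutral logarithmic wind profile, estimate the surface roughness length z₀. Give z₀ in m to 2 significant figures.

z₀ ≈ 0.027 m

Log law: V(z) ∝ ln(z/z₀). With r = V₁/V₂ = 34.2/45.17 = 0.75714,
r · ln(z₂/z₀) = ln(z₁/z₀) ⇒ ln z₀ = (ln z₁ − r·ln z₂)/(1 − r)
ln z₀ = (3.40120 − 0.75714×5.65599) / 0.24286 = -3.6283
z₀ = exp(-3.6283) = 0.02656 m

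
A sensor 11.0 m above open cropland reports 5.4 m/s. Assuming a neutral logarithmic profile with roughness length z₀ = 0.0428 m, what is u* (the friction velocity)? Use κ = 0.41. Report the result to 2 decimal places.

Log law: V(z) = (u*/κ) · ln(z/z₀) ⇒ u* = κ · V / ln(z/z₀)
u* = 0.41 × 5.4 / ln(11.0/0.0428) = 0.41 × 5.4 / 5.5491
   = 2.2140 / 5.5491 = 0.3990 m/s

u* ≈ 0.40 m/s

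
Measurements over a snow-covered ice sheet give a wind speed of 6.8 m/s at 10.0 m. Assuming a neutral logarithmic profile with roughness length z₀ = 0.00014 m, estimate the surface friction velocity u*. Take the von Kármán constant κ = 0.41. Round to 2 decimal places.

Log law: V(z) = (u*/κ) · ln(z/z₀) ⇒ u* = κ · V / ln(z/z₀)
u* = 0.41 × 6.8 / ln(10.0/0.00014) = 0.41 × 6.8 / 11.1765
   = 2.7880 / 11.1765 = 0.2495 m/s

u* ≈ 0.25 m/s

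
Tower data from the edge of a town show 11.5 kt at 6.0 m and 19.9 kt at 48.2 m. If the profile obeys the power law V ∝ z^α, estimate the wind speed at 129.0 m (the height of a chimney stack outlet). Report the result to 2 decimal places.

First find α: α = ln(V₂/V₁)/ln(z₂/z₁) = ln(19.9/11.5)/ln(48.2/6.0) = 0.54837/2.08360 = 0.2632
Extrapolate from 48.2 m to 129.0 m: V₃ = 19.9 × (129.0/48.2)^0.2632 = 19.9 × 1.2958 = 25.7855 kt

25.79 kt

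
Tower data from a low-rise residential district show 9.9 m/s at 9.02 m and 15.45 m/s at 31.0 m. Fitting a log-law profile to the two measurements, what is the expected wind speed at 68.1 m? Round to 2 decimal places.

18.99 m/s

Log law: V ∝ ln(z/z₀). From the pair, with r = V₁/V₂ = 0.64078,
ln z₀ = (ln z₁ − r·ln z₂)/(1 − r) = (2.1994 − 0.64078×3.4340)/0.35922 = -0.0027 → z₀ = 0.9973 m
V₃ = V₁ · ln(z₃/z₀)/ln(z₁/z₀) = 9.9 × 4.2237/2.2022 = 18.9880 m/s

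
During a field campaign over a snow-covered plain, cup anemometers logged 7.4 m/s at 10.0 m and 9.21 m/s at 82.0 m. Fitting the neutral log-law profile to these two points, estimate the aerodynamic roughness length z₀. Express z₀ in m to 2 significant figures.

z₀ ≈ 0.0018 m

Log law: V(z) ∝ ln(z/z₀). With r = V₁/V₂ = 7.4/9.21 = 0.80347,
r · ln(z₂/z₀) = ln(z₁/z₀) ⇒ ln z₀ = (ln z₁ − r·ln z₂)/(1 − r)
ln z₀ = (2.30259 − 0.80347×4.40672) / 0.19653 = -6.3000
z₀ = exp(-6.3000) = 0.001836 m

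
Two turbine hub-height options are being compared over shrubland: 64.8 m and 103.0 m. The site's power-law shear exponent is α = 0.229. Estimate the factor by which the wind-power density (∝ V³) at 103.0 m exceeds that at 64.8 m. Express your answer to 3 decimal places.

Speed ratio: V_B/V_A = (z_B/z_A)^α = (103.0/64.8)^0.229 = (1.5895)^0.229 = 1.11196
Power-density ratio: P_B/P_A = (V_B/V_A)³ = (1.11196)³ = 1.37489

1.375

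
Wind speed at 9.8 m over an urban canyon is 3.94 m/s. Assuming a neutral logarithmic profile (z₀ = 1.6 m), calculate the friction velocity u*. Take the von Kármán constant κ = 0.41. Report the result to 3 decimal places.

u* ≈ 0.891 m/s

Log law: V(z) = (u*/κ) · ln(z/z₀) ⇒ u* = κ · V / ln(z/z₀)
u* = 0.41 × 3.94 / ln(9.8/1.6) = 0.41 × 3.94 / 1.8124
   = 1.6154 / 1.8124 = 0.8913 m/s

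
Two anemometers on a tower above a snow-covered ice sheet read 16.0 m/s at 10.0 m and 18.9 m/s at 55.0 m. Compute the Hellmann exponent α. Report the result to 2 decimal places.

Power law: V₂/V₁ = (z₂/z₁)^α ⇒ α = ln(V₂/V₁) / ln(z₂/z₁)
α = ln(18.9/16.0) / ln(55.0/10.0) = ln(1.1812) / ln(5.5000)
  = 0.16657 / 1.70475 = 0.09771

α ≈ 0.10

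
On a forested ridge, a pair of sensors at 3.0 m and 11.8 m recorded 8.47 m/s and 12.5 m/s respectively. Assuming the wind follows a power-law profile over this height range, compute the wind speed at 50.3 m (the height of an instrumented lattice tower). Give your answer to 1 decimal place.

18.9 m/s

First find α: α = ln(V₂/V₁)/ln(z₂/z₁) = ln(12.5/8.47)/ln(11.8/3.0) = 0.38920/1.36949 = 0.2842
Extrapolate from 11.8 m to 50.3 m: V₃ = 12.5 × (50.3/11.8)^0.2842 = 12.5 × 1.5099 = 18.8739 m/s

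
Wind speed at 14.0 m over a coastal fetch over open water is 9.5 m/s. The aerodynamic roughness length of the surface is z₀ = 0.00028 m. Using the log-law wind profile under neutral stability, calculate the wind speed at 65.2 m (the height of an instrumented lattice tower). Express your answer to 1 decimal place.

Log law: V(z) ∝ ln(z/z₀), so V₂/V₁ = ln(z₂/z₀) / ln(z₁/z₀).
ln(65.2/0.00028) = 12.3582, ln(14.0/0.00028) = 10.8198
V₂ = 9.5 × 12.3582/10.8198 = 9.5 × 1.1422 = 10.8508 m/s

10.9 m/s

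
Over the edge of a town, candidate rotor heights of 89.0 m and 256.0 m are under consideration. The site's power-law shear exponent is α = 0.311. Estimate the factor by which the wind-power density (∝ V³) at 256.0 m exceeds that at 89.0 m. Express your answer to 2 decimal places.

Speed ratio: V_B/V_A = (z_B/z_A)^α = (256.0/89.0)^0.311 = (2.8764)^0.311 = 1.38900
Power-density ratio: P_B/P_A = (V_B/V_A)³ = (1.38900)³ = 2.67983

2.68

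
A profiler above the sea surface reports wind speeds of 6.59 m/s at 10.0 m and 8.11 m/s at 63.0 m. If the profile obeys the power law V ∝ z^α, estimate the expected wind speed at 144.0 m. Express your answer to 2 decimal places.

8.90 m/s

First find α: α = ln(V₂/V₁)/ln(z₂/z₁) = ln(8.11/6.59)/ln(63.0/10.0) = 0.20754/1.84055 = 0.1128
Extrapolate from 63.0 m to 144.0 m: V₃ = 8.11 × (144.0/63.0)^0.1128 = 8.11 × 1.0977 = 8.9024 m/s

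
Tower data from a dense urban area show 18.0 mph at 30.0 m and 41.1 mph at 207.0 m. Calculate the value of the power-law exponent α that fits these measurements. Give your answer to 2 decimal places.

α ≈ 0.43

Power law: V₂/V₁ = (z₂/z₁)^α ⇒ α = ln(V₂/V₁) / ln(z₂/z₁)
α = ln(41.1/18.0) / ln(207.0/30.0) = ln(2.2833) / ln(6.9000)
  = 0.82564 / 1.93152 = 0.42745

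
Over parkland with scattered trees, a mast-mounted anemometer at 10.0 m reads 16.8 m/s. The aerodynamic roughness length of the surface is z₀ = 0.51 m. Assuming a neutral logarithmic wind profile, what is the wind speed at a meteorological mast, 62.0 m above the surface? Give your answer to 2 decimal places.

27.10 m/s

Log law: V(z) ∝ ln(z/z₀), so V₂/V₁ = ln(z₂/z₀) / ln(z₁/z₀).
ln(62.0/0.51) = 4.8005, ln(10.0/0.51) = 2.9759
V₂ = 16.8 × 4.8005/2.9759 = 16.8 × 1.6131 = 27.1001 m/s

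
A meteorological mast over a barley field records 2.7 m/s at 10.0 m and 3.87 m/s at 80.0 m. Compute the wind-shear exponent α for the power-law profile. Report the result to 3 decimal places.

Power law: V₂/V₁ = (z₂/z₁)^α ⇒ α = ln(V₂/V₁) / ln(z₂/z₁)
α = ln(3.87/2.7) / ln(80.0/10.0) = ln(1.4333) / ln(8.0000)
  = 0.36000 / 2.07944 = 0.17312

α ≈ 0.173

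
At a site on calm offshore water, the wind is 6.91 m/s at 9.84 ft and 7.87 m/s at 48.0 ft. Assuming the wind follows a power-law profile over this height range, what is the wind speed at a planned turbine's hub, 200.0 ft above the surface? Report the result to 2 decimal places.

First find α: α = ln(V₂/V₁)/ln(z₂/z₁) = ln(7.87/6.91)/ln(48.0/9.84) = 0.13009/1.58475 = 0.0821
Extrapolate from 48.0 ft to 200.0 ft: V₃ = 7.87 × (200.0/48.0)^0.0821 = 7.87 × 1.1243 = 8.8481 m/s

8.85 m/s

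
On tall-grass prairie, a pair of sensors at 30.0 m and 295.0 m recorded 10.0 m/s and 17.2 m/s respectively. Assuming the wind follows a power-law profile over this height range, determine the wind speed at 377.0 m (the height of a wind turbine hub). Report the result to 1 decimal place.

18.2 m/s

First find α: α = ln(V₂/V₁)/ln(z₂/z₁) = ln(17.2/10.0)/ln(295.0/30.0) = 0.54232/2.28578 = 0.2373
Extrapolate from 295.0 m to 377.0 m: V₃ = 17.2 × (377.0/295.0)^0.2373 = 17.2 × 1.0599 = 18.2306 m/s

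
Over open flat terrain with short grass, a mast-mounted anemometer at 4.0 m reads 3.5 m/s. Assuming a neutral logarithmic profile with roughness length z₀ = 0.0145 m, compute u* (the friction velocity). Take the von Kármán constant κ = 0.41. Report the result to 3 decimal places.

u* ≈ 0.255 m/s

Log law: V(z) = (u*/κ) · ln(z/z₀) ⇒ u* = κ · V / ln(z/z₀)
u* = 0.41 × 3.5 / ln(4.0/0.0145) = 0.41 × 3.5 / 5.6199
   = 1.4350 / 5.6199 = 0.2553 m/s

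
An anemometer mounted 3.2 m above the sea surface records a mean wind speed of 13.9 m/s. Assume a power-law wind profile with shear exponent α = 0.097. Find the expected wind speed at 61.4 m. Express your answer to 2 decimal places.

Power-law profile: V₂ = V₁ · (z₂/z₁)^α
V₂ = 13.9 × (61.4/3.2)^0.097 = 13.9 × (19.1875)^0.097
    = 13.9 × 1.3318 = 18.5126 m/s

18.51 m/s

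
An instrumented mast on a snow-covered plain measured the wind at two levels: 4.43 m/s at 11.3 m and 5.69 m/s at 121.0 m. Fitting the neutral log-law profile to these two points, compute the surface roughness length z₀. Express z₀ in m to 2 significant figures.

Log law: V(z) ∝ ln(z/z₀). With r = V₁/V₂ = 4.43/5.69 = 0.77856,
r · ln(z₂/z₀) = ln(z₁/z₀) ⇒ ln z₀ = (ln z₁ − r·ln z₂)/(1 − r)
ln z₀ = (2.42480 − 0.77856×4.79579) / 0.22144 = -5.9113
z₀ = exp(-5.9113) = 0.002709 m

z₀ ≈ 0.0027 m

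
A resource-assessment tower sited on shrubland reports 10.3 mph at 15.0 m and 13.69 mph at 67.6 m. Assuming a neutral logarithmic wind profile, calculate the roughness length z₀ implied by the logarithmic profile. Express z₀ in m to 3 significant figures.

z₀ ≈ 0.155 m

Log law: V(z) ∝ ln(z/z₀). With r = V₁/V₂ = 10.3/13.69 = 0.75237,
r · ln(z₂/z₀) = ln(z₁/z₀) ⇒ ln z₀ = (ln z₁ − r·ln z₂)/(1 − r)
ln z₀ = (2.70805 − 0.75237×4.21361) / 0.24763 = -1.8664
z₀ = exp(-1.8664) = 0.1547 m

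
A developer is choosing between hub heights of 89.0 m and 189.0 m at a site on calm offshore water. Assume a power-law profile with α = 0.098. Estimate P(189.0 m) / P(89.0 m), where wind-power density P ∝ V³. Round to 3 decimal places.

1.248

Speed ratio: V_B/V_A = (z_B/z_A)^α = (189.0/89.0)^0.098 = (2.1236)^0.098 = 1.07660
Power-density ratio: P_B/P_A = (V_B/V_A)³ = (1.07660)³ = 1.24784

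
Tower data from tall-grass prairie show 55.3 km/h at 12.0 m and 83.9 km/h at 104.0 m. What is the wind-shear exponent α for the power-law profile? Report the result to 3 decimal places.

α ≈ 0.193

Power law: V₂/V₁ = (z₂/z₁)^α ⇒ α = ln(V₂/V₁) / ln(z₂/z₁)
α = ln(83.9/55.3) / ln(104.0/12.0) = ln(1.5172) / ln(8.6667)
  = 0.41685 / 2.15948 = 0.19303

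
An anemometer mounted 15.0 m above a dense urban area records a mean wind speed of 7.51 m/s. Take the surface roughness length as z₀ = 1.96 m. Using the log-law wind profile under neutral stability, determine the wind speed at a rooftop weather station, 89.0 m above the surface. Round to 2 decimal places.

14.08 m/s

Log law: V(z) ∝ ln(z/z₀), so V₂/V₁ = ln(z₂/z₀) / ln(z₁/z₀).
ln(89.0/1.96) = 3.8157, ln(15.0/1.96) = 2.0351
V₂ = 7.51 × 3.8157/2.0351 = 7.51 × 1.8749 = 14.0808 m/s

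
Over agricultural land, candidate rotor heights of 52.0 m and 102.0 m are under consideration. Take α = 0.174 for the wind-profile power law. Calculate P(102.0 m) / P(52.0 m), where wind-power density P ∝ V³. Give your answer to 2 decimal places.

Speed ratio: V_B/V_A = (z_B/z_A)^α = (102.0/52.0)^0.174 = (1.9615)^0.174 = 1.12438
Power-density ratio: P_B/P_A = (V_B/V_A)³ = (1.12438)³ = 1.42146

1.42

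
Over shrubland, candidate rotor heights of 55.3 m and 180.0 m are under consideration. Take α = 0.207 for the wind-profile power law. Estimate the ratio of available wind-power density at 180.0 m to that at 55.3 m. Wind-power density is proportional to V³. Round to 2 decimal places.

2.08

Speed ratio: V_B/V_A = (z_B/z_A)^α = (180.0/55.3)^0.207 = (3.2550)^0.207 = 1.27672
Power-density ratio: P_B/P_A = (V_B/V_A)³ = (1.27672)³ = 2.08110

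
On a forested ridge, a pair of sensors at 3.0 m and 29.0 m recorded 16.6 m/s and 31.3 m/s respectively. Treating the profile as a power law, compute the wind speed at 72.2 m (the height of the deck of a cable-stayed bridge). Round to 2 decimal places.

40.39 m/s

First find α: α = ln(V₂/V₁)/ln(z₂/z₁) = ln(31.3/16.6)/ln(29.0/3.0) = 0.63422/2.26868 = 0.2796
Extrapolate from 29.0 m to 72.2 m: V₃ = 31.3 × (72.2/29.0)^0.2796 = 31.3 × 1.2905 = 40.3911 m/s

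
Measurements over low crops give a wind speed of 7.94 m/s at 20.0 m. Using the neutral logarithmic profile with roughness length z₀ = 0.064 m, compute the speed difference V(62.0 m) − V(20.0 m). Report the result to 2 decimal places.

Log law: V₂ = V₁ · ln(z₂/z₀)/ln(z₁/z₀) = 7.94 × 6.8760/5.7446 = 9.5038 m/s
ΔV = 9.5038 − 7.94 = 1.5638 m/s

1.56 m/s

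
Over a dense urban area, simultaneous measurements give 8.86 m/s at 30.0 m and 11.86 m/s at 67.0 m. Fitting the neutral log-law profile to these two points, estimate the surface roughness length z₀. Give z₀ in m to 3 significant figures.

z₀ ≈ 2.80 m

Log law: V(z) ∝ ln(z/z₀). With r = V₁/V₂ = 8.86/11.86 = 0.74705,
r · ln(z₂/z₀) = ln(z₁/z₀) ⇒ ln z₀ = (ln z₁ − r·ln z₂)/(1 − r)
ln z₀ = (3.40120 − 0.74705×4.20469) / 0.25295 = 1.0282
z₀ = exp(1.0282) = 2.796 m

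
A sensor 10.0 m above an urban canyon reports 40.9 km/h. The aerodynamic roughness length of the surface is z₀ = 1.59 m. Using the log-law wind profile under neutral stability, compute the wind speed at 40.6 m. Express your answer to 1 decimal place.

Log law: V(z) ∝ ln(z/z₀), so V₂/V₁ = ln(z₂/z₀) / ln(z₁/z₀).
ln(40.6/1.59) = 3.2400, ln(10.0/1.59) = 1.8389
V₂ = 40.9 × 3.2400/1.8389 = 40.9 × 1.7620 = 72.0653 km/h

72.1 km/h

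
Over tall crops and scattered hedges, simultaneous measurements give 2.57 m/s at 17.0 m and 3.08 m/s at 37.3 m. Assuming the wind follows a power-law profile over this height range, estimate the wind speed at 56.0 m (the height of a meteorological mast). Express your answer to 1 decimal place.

3.4 m/s

First find α: α = ln(V₂/V₁)/ln(z₂/z₁) = ln(3.08/2.57)/ln(37.3/17.0) = 0.18102/0.78578 = 0.2304
Extrapolate from 37.3 m to 56.0 m: V₃ = 3.08 × (56.0/37.3)^0.2304 = 3.08 × 1.0981 = 3.3823 m/s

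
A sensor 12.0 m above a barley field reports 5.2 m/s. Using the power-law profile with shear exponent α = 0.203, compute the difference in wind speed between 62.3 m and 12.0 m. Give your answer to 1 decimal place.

Power law: V₂ = V₁ · (z₂/z₁)^α = 5.2 × (5.1917)^0.203 = 7.2646 m/s
ΔV = 7.2646 − 5.2 = 2.0646 m/s

2.1 m/s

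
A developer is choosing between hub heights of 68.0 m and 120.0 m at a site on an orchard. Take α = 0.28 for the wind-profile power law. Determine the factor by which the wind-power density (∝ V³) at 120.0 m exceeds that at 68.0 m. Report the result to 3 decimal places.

Speed ratio: V_B/V_A = (z_B/z_A)^α = (120.0/68.0)^0.28 = (1.7647)^0.28 = 1.17238
Power-density ratio: P_B/P_A = (V_B/V_A)³ = (1.17238)³ = 1.61141

1.611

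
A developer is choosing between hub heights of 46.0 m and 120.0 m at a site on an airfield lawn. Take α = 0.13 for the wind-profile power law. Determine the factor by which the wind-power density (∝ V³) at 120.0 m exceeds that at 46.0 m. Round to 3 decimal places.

Speed ratio: V_B/V_A = (z_B/z_A)^α = (120.0/46.0)^0.13 = (2.6087)^0.13 = 1.13275
Power-density ratio: P_B/P_A = (V_B/V_A)³ = (1.13275)³ = 1.45347

1.453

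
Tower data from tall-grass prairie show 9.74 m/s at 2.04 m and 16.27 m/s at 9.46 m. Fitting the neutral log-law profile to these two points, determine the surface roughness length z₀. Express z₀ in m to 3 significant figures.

z₀ ≈ 0.207 m

Log law: V(z) ∝ ln(z/z₀). With r = V₁/V₂ = 9.74/16.27 = 0.59865,
r · ln(z₂/z₀) = ln(z₁/z₀) ⇒ ln z₀ = (ln z₁ − r·ln z₂)/(1 − r)
ln z₀ = (0.71295 − 0.59865×2.24707) / 0.40135 = -1.5753
z₀ = exp(-1.5753) = 0.2069 m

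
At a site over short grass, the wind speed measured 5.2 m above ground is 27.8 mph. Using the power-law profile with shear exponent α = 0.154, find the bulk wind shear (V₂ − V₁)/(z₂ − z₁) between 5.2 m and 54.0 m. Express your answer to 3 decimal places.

0.247 mph/m

Power law: V₂ = V₁ · (z₂/z₁)^α = 27.8 × (10.3846)^0.154 = 39.8629 mph
ΔV/Δz = (39.8629 − 27.8)/(54.0 − 5.2) = 12.0629/48.8000 = 0.24719 mph/m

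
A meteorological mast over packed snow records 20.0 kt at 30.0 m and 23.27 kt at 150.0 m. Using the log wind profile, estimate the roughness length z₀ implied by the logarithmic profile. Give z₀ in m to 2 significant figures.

z₀ ≈ 0.0016 m

Log law: V(z) ∝ ln(z/z₀). With r = V₁/V₂ = 20.0/23.27 = 0.85948,
r · ln(z₂/z₀) = ln(z₁/z₀) ⇒ ln z₀ = (ln z₁ − r·ln z₂)/(1 − r)
ln z₀ = (3.40120 − 0.85948×5.01064) / 0.14052 = -6.4425
z₀ = exp(-6.4425) = 0.001592 m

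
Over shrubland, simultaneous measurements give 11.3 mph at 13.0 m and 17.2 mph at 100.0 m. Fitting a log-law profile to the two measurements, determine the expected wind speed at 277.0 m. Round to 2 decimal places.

20.15 mph

Log law: V ∝ ln(z/z₀). From the pair, with r = V₁/V₂ = 0.65698,
ln z₀ = (ln z₁ − r·ln z₂)/(1 − r) = (2.5649 − 0.65698×4.6052)/0.34302 = -1.3426 → z₀ = 0.2612 m
V₃ = V₁ · ln(z₃/z₀)/ln(z₁/z₀) = 11.3 × 6.9666/3.9075 = 20.1463 mph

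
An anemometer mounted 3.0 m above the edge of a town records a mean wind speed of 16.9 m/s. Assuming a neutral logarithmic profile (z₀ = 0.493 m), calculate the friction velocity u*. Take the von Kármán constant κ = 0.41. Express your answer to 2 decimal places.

u* ≈ 3.84 m/s

Log law: V(z) = (u*/κ) · ln(z/z₀) ⇒ u* = κ · V / ln(z/z₀)
u* = 0.41 × 16.9 / ln(3.0/0.493) = 0.41 × 16.9 / 1.8059
   = 6.9290 / 1.8059 = 3.8370 m/s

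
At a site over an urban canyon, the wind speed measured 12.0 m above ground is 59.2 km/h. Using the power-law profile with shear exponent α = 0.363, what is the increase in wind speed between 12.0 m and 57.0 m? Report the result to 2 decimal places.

45.02 km/h

Power law: V₂ = V₁ · (z₂/z₁)^α = 59.2 × (4.7500)^0.363 = 104.2225 km/h
ΔV = 104.2225 − 59.2 = 45.0225 km/h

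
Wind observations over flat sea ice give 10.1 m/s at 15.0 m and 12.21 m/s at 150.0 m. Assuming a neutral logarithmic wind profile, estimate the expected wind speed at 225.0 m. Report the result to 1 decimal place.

Log law: V ∝ ln(z/z₀). From the pair, with r = V₁/V₂ = 0.82719,
ln z₀ = (ln z₁ − r·ln z₂)/(1 − r) = (2.7081 − 0.82719×5.0106)/0.17281 = -8.3138 → z₀ = 0.0002451 m
V₃ = V₁ · ln(z₃/z₀)/ln(z₁/z₀) = 10.1 × 13.7299/11.0219 = 12.5816 m/s

12.6 m/s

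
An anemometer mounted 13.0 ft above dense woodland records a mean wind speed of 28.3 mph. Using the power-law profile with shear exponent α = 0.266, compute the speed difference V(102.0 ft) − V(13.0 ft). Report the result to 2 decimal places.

Power law: V₂ = V₁ · (z₂/z₁)^α = 28.3 × (7.8462)^0.266 = 48.9514 mph
ΔV = 48.9514 − 28.3 = 20.6514 mph

20.65 mph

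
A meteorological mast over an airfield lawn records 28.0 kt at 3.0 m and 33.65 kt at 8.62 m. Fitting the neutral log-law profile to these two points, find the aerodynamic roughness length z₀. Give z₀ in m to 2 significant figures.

z₀ ≈ 0.016 m

Log law: V(z) ∝ ln(z/z₀). With r = V₁/V₂ = 28.0/33.65 = 0.83210,
r · ln(z₂/z₀) = ln(z₁/z₀) ⇒ ln z₀ = (ln z₁ − r·ln z₂)/(1 − r)
ln z₀ = (1.09861 − 0.83210×2.15409) / 0.16790 = -4.1320
z₀ = exp(-4.1320) = 0.01605 m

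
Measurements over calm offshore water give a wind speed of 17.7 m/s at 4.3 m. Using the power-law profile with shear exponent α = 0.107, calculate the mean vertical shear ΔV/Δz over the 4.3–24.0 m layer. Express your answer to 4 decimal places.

0.1815 m/s/m

Power law: V₂ = V₁ · (z₂/z₁)^α = 17.7 × (5.5814)^0.107 = 21.2753 m/s
ΔV/Δz = (21.2753 − 17.7)/(24.0 − 4.3) = 3.5753/19.7000 = 0.18148 m/s/m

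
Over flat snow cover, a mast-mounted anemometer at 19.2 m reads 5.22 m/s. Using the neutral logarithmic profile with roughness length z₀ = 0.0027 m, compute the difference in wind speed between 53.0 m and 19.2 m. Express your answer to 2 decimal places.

Log law: V₂ = V₁ · ln(z₂/z₀)/ln(z₁/z₀) = 5.22 × 9.8848/8.8694 = 5.8176 m/s
ΔV = 5.8176 − 5.22 = 0.5976 m/s

0.60 m/s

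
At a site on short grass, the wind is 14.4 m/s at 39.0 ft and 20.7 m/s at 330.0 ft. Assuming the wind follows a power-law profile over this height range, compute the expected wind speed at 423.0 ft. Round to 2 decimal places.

First find α: α = ln(V₂/V₁)/ln(z₂/z₁) = ln(20.7/14.4)/ln(330.0/39.0) = 0.36291/2.13553 = 0.1699
Extrapolate from 330.0 ft to 423.0 ft: V₃ = 20.7 × (423.0/330.0)^0.1699 = 20.7 × 1.0431 = 21.5921 m/s

21.59 m/s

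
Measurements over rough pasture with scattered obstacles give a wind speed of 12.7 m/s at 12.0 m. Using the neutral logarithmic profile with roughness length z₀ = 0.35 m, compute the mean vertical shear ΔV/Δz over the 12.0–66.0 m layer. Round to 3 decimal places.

0.113 m/s/m

Log law: V₂ = V₁ · ln(z₂/z₀)/ln(z₁/z₀) = 12.7 × 5.2395/3.5347 = 18.8250 m/s
ΔV/Δz = (18.8250 − 12.7)/(66.0 − 12.0) = 6.1250/54.0000 = 0.11343 m/s/m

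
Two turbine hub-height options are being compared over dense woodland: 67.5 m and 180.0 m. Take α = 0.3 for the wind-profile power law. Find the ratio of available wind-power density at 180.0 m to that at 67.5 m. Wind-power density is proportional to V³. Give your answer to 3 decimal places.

Speed ratio: V_B/V_A = (z_B/z_A)^α = (180.0/67.5)^0.3 = (2.6667)^0.3 = 1.34212
Power-density ratio: P_B/P_A = (V_B/V_A)³ = (1.34212)³ = 2.41753

2.418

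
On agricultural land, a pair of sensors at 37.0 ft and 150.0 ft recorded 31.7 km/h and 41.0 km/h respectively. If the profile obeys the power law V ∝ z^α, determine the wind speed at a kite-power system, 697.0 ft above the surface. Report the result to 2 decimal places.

54.37 km/h

First find α: α = ln(V₂/V₁)/ln(z₂/z₁) = ln(41.0/31.7)/ln(150.0/37.0) = 0.25726/1.39972 = 0.1838
Extrapolate from 150.0 ft to 697.0 ft: V₃ = 41.0 × (697.0/150.0)^0.1838 = 41.0 × 1.3262 = 54.3749 km/h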